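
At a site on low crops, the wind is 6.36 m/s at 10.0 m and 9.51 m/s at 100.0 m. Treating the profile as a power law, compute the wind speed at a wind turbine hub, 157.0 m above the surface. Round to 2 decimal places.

First find α: α = ln(V₂/V₁)/ln(z₂/z₁) = ln(9.51/6.36)/ln(100.0/10.0) = 0.40232/2.30259 = 0.1747
Extrapolate from 100.0 m to 157.0 m: V₃ = 9.51 × (157.0/100.0)^0.1747 = 9.51 × 1.0820 = 10.2898 m/s

10.29 m/s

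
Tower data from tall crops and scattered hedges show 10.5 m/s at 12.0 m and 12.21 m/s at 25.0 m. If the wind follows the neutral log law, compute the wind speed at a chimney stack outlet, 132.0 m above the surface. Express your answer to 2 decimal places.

Log law: V ∝ ln(z/z₀). From the pair, with r = V₁/V₂ = 0.85995,
ln z₀ = (ln z₁ − r·ln z₂)/(1 − r) = (2.4849 − 0.85995×3.2189)/0.14005 = -2.0219 → z₀ = 0.1324 m
V₃ = V₁ · ln(z₃/z₀)/ln(z₁/z₀) = 10.5 × 6.9047/4.5068 = 16.0866 m/s

16.09 m/s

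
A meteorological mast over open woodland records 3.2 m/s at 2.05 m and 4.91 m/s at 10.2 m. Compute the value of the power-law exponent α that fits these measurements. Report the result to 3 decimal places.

Power law: V₂/V₁ = (z₂/z₁)^α ⇒ α = ln(V₂/V₁) / ln(z₂/z₁)
α = ln(4.91/3.2) / ln(10.2/2.05) = ln(1.5344) / ln(4.9756)
  = 0.42812 / 1.60455 = 0.26682

α ≈ 0.267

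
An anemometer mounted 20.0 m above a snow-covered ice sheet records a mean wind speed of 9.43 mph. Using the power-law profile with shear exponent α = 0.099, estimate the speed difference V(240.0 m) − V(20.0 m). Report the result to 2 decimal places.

Power law: V₂ = V₁ · (z₂/z₁)^α = 9.43 × (12.0000)^0.099 = 12.0601 mph
ΔV = 12.0601 − 9.43 = 2.6301 mph

2.63 mph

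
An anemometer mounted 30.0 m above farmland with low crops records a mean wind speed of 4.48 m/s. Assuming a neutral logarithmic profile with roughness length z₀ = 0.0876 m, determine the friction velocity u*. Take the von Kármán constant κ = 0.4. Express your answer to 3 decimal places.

Log law: V(z) = (u*/κ) · ln(z/z₀) ⇒ u* = κ · V / ln(z/z₀)
u* = 0.4 × 4.48 / ln(30.0/0.0876) = 0.4 × 4.48 / 5.8362
   = 1.7920 / 5.8362 = 0.3071 m/s

u* ≈ 0.307 m/s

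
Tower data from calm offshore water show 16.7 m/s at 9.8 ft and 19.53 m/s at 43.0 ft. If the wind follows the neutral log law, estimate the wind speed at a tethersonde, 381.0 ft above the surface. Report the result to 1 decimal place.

23.7 m/s

Log law: V ∝ ln(z/z₀). From the pair, with r = V₁/V₂ = 0.85509,
ln z₀ = (ln z₁ − r·ln z₂)/(1 − r) = (2.2824 − 0.85509×3.7612)/0.14491 = -6.4442 → z₀ = 0.001590 ft
V₃ = V₁ · ln(z₃/z₀)/ln(z₁/z₀) = 16.7 × 12.3870/8.7266 = 23.7049 m/s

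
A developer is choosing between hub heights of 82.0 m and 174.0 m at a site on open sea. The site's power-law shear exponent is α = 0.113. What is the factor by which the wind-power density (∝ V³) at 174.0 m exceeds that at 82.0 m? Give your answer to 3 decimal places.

Speed ratio: V_B/V_A = (z_B/z_A)^α = (174.0/82.0)^0.113 = (2.1220)^0.113 = 1.08873
Power-density ratio: P_B/P_A = (V_B/V_A)³ = (1.08873)³ = 1.29052

1.291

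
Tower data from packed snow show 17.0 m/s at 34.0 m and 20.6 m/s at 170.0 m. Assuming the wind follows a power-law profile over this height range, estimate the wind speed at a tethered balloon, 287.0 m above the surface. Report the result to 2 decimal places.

21.93 m/s

First find α: α = ln(V₂/V₁)/ln(z₂/z₁) = ln(20.6/17.0)/ln(170.0/34.0) = 0.19208/1.60944 = 0.1193
Extrapolate from 170.0 m to 287.0 m: V₃ = 20.6 × (287.0/170.0)^0.1193 = 20.6 × 1.0645 = 21.9286 m/s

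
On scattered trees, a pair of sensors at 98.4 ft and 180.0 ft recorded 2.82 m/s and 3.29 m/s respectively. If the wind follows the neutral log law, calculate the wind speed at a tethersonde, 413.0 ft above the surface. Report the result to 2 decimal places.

3.94 m/s

Log law: V ∝ ln(z/z₀). From the pair, with r = V₁/V₂ = 0.85714,
ln z₀ = (ln z₁ − r·ln z₂)/(1 − r) = (4.5890 − 0.85714×5.1930)/0.14286 = 0.9655 → z₀ = 2.626 ft
V₃ = V₁ · ln(z₃/z₀)/ln(z₁/z₀) = 2.82 × 5.0579/3.6235 = 3.9363 m/s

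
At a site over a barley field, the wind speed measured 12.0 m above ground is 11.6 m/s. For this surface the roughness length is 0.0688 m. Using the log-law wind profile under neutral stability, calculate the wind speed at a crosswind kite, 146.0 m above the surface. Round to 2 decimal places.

Log law: V(z) ∝ ln(z/z₀), so V₂/V₁ = ln(z₂/z₀) / ln(z₁/z₀).
ln(146.0/0.0688) = 7.6602, ln(12.0/0.0688) = 5.1615
V₂ = 11.6 × 7.6602/5.1615 = 11.6 × 1.4841 = 17.2156 m/s

17.22 m/s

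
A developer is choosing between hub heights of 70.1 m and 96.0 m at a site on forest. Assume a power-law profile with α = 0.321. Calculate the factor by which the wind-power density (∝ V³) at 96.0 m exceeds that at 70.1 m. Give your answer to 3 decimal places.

1.354

Speed ratio: V_B/V_A = (z_B/z_A)^α = (96.0/70.1)^0.321 = (1.3695)^0.321 = 1.10620
Power-density ratio: P_B/P_A = (V_B/V_A)³ = (1.10620)³ = 1.35363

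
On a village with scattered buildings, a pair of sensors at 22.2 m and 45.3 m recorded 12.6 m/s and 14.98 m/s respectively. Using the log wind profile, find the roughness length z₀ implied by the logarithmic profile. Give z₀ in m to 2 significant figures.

z₀ ≈ 0.51 m

Log law: V(z) ∝ ln(z/z₀). With r = V₁/V₂ = 12.6/14.98 = 0.84112,
r · ln(z₂/z₀) = ln(z₁/z₀) ⇒ ln z₀ = (ln z₁ − r·ln z₂)/(1 − r)
ln z₀ = (3.10009 − 0.84112×3.81331) / 0.15888 = -0.6758
z₀ = exp(-0.6758) = 0.5088 m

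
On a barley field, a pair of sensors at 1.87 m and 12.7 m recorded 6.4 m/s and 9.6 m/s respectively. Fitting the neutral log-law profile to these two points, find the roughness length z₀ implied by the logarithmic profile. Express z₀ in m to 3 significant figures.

Log law: V(z) ∝ ln(z/z₀). With r = V₁/V₂ = 6.4/9.6 = 0.66667,
r · ln(z₂/z₀) = ln(z₁/z₀) ⇒ ln z₀ = (ln z₁ − r·ln z₂)/(1 − r)
ln z₀ = (0.62594 − 0.66667×2.54160) / 0.33333 = -3.2054
z₀ = exp(-3.2054) = 0.04054 m

z₀ ≈ 0.0405 m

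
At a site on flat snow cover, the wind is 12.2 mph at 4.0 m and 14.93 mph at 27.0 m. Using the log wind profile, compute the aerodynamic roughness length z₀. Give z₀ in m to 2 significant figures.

z₀ ≈ 0.00079 m

Log law: V(z) ∝ ln(z/z₀). With r = V₁/V₂ = 12.2/14.93 = 0.81715,
r · ln(z₂/z₀) = ln(z₁/z₀) ⇒ ln z₀ = (ln z₁ − r·ln z₂)/(1 − r)
ln z₀ = (1.38629 − 0.81715×3.29584) / 0.18285 = -7.1472
z₀ = exp(-7.1472) = 0.0007871 m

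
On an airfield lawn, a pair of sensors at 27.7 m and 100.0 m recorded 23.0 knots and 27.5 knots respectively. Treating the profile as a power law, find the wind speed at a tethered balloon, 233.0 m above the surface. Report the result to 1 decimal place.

First find α: α = ln(V₂/V₁)/ln(z₂/z₁) = ln(27.5/23.0)/ln(100.0/27.7) = 0.17869/1.28374 = 0.1392
Extrapolate from 100.0 m to 233.0 m: V₃ = 27.5 × (233.0/100.0)^0.1392 = 27.5 × 1.1250 = 30.9362 knots

30.9 knots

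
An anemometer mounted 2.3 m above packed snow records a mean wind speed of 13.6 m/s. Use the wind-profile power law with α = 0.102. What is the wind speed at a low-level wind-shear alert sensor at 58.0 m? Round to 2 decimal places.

Power-law profile: V₂ = V₁ · (z₂/z₁)^α
V₂ = 13.6 × (58.0/2.3)^0.102 = 13.6 × (25.2174)^0.102
    = 13.6 × 1.3899 = 18.9022 m/s

18.90 m/s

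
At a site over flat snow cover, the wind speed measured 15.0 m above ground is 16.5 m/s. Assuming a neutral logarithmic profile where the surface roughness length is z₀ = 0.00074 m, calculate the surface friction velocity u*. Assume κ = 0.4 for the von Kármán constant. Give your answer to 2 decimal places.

u* ≈ 0.67 m/s

Log law: V(z) = (u*/κ) · ln(z/z₀) ⇒ u* = κ · V / ln(z/z₀)
u* = 0.4 × 16.5 / ln(15.0/0.00074) = 0.4 × 16.5 / 9.9169
   = 6.6000 / 9.9169 = 0.6655 m/s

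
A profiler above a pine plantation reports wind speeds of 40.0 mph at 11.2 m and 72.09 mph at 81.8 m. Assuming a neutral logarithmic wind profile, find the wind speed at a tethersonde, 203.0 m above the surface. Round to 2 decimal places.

Log law: V ∝ ln(z/z₀). From the pair, with r = V₁/V₂ = 0.55486,
ln z₀ = (ln z₁ − r·ln z₂)/(1 − r) = (2.4159 − 0.55486×4.4043)/0.44514 = -0.0626 → z₀ = 0.9393 m
V₃ = V₁ · ln(z₃/z₀)/ln(z₁/z₀) = 40.0 × 5.3758/2.4785 = 86.7591 mph

86.76 mph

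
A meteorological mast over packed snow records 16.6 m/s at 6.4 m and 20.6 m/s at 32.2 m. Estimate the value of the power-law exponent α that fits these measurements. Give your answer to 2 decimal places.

α ≈ 0.13

Power law: V₂/V₁ = (z₂/z₁)^α ⇒ α = ln(V₂/V₁) / ln(z₂/z₁)
α = ln(20.6/16.6) / ln(32.2/6.4) = ln(1.2410) / ln(5.0312)
  = 0.21589 / 1.61567 = 0.13362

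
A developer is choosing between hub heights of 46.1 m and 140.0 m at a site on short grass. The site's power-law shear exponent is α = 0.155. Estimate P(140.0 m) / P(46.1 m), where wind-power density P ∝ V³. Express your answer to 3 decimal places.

Speed ratio: V_B/V_A = (z_B/z_A)^α = (140.0/46.1)^0.155 = (3.0369)^0.155 = 1.18789
Power-density ratio: P_B/P_A = (V_B/V_A)³ = (1.18789)³ = 1.67621

1.676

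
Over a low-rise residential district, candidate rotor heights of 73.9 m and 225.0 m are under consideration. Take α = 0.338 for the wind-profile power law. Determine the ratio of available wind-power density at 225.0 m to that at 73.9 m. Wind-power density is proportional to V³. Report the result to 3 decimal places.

Speed ratio: V_B/V_A = (z_B/z_A)^α = (225.0/73.9)^0.338 = (3.0447)^0.338 = 1.45692
Power-density ratio: P_B/P_A = (V_B/V_A)³ = (1.45692)³ = 3.09249

3.092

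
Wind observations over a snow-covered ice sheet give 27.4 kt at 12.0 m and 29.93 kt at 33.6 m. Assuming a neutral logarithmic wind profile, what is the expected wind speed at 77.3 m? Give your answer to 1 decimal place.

Log law: V ∝ ln(z/z₀). From the pair, with r = V₁/V₂ = 0.91547,
ln z₀ = (ln z₁ − r·ln z₂)/(1 − r) = (2.4849 − 0.91547×3.5145)/0.08453 = -8.6659 → z₀ = 0.0001724 m
V₃ = V₁ · ln(z₃/z₀)/ln(z₁/z₀) = 27.4 × 13.0136/11.1508 = 31.9773 kt

32.0 kt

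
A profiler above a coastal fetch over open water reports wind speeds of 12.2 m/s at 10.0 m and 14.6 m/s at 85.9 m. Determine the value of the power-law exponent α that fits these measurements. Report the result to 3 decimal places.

α ≈ 0.084

Power law: V₂/V₁ = (z₂/z₁)^α ⇒ α = ln(V₂/V₁) / ln(z₂/z₁)
α = ln(14.6/12.2) / ln(85.9/10.0) = ln(1.1967) / ln(8.5900)
  = 0.17959 / 2.15060 = 0.08350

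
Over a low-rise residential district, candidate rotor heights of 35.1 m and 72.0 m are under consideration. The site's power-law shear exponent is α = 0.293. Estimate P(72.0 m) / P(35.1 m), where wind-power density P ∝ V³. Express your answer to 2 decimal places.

1.88

Speed ratio: V_B/V_A = (z_B/z_A)^α = (72.0/35.1)^0.293 = (2.0513)^0.293 = 1.23431
Power-density ratio: P_B/P_A = (V_B/V_A)³ = (1.23431)³ = 1.88049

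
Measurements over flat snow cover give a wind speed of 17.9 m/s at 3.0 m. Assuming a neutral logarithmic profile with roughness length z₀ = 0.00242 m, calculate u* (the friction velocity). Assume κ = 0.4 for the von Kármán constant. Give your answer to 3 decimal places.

Log law: V(z) = (u*/κ) · ln(z/z₀) ⇒ u* = κ · V / ln(z/z₀)
u* = 0.4 × 17.9 / ln(3.0/0.00242) = 0.4 × 17.9 / 7.1226
   = 7.1600 / 7.1226 = 1.0053 m/s

u* ≈ 1.005 m/s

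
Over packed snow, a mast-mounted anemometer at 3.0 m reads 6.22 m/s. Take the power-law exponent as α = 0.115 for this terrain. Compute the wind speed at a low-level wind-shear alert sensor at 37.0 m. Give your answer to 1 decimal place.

8.3 m/s

Power-law profile: V₂ = V₁ · (z₂/z₁)^α
V₂ = 6.22 × (37.0/3.0)^0.115 = 6.22 × (12.3333)^0.115
    = 6.22 × 1.3350 = 8.3036 m/s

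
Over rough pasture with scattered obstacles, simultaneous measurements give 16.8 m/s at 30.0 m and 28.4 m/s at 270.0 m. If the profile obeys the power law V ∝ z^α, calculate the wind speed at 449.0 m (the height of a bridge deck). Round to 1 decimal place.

32.1 m/s

First find α: α = ln(V₂/V₁)/ln(z₂/z₁) = ln(28.4/16.8)/ln(270.0/30.0) = 0.52501/2.19722 = 0.2389
Extrapolate from 270.0 m to 449.0 m: V₃ = 28.4 × (449.0/270.0)^0.2389 = 28.4 × 1.1292 = 32.0698 m/s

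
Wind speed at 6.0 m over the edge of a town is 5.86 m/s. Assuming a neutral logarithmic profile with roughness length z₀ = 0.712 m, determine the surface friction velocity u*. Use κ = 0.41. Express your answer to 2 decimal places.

u* ≈ 1.13 m/s

Log law: V(z) = (u*/κ) · ln(z/z₀) ⇒ u* = κ · V / ln(z/z₀)
u* = 0.41 × 5.86 / ln(6.0/0.712) = 0.41 × 5.86 / 2.1314
   = 2.4026 / 2.1314 = 1.1272 m/s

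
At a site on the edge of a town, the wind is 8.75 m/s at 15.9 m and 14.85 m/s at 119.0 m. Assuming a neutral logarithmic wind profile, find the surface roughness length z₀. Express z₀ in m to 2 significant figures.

z₀ ≈ 0.89 m

Log law: V(z) ∝ ln(z/z₀). With r = V₁/V₂ = 8.75/14.85 = 0.58923,
r · ln(z₂/z₀) = ln(z₁/z₀) ⇒ ln z₀ = (ln z₁ − r·ln z₂)/(1 − r)
ln z₀ = (2.76632 − 0.58923×4.77912) / 0.41077 = -0.1209
z₀ = exp(-0.1209) = 0.8861 m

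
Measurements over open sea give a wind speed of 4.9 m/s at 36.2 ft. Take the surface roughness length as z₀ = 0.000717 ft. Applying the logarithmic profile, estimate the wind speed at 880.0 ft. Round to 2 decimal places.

6.34 m/s

Log law: V(z) ∝ ln(z/z₀), so V₂/V₁ = ln(z₂/z₀) / ln(z₁/z₀).
ln(880.0/0.000717) = 14.0204, ln(36.2/0.000717) = 10.8295
V₂ = 4.9 × 14.0204/10.8295 = 4.9 × 1.2946 = 6.3438 m/s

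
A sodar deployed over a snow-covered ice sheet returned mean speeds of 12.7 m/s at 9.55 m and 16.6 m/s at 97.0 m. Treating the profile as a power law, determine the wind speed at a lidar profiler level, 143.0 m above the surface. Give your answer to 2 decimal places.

First find α: α = ln(V₂/V₁)/ln(z₂/z₁) = ln(16.6/12.7)/ln(97.0/9.55) = 0.26780/2.31817 = 0.1155
Extrapolate from 97.0 m to 143.0 m: V₃ = 16.6 × (143.0/97.0)^0.1155 = 16.6 × 1.0459 = 17.3613 m/s

17.36 m/s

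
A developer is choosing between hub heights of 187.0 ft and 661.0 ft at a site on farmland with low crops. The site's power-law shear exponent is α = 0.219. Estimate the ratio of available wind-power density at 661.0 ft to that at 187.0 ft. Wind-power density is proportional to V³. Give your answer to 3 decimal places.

Speed ratio: V_B/V_A = (z_B/z_A)^α = (661.0/187.0)^0.219 = (3.5348)^0.219 = 1.31853
Power-density ratio: P_B/P_A = (V_B/V_A)³ = (1.31853)³ = 2.29231

2.292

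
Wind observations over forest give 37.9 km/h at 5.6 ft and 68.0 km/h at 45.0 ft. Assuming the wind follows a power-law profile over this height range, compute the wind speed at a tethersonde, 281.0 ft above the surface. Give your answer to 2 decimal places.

First find α: α = ln(V₂/V₁)/ln(z₂/z₁) = ln(68.0/37.9)/ln(45.0/5.6) = 0.58456/2.08390 = 0.2805
Extrapolate from 45.0 ft to 281.0 ft: V₃ = 68.0 × (281.0/45.0)^0.2805 = 68.0 × 1.6716 = 113.6721 km/h

113.67 km/h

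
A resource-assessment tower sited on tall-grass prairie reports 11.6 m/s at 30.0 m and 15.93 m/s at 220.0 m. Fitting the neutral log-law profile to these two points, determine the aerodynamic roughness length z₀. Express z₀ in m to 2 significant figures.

Log law: V(z) ∝ ln(z/z₀). With r = V₁/V₂ = 11.6/15.93 = 0.72819,
r · ln(z₂/z₀) = ln(z₁/z₀) ⇒ ln z₀ = (ln z₁ − r·ln z₂)/(1 − r)
ln z₀ = (3.40120 − 0.72819×5.39363) / 0.27181 = -1.9365
z₀ = exp(-1.9365) = 0.1442 m

z₀ ≈ 0.14 m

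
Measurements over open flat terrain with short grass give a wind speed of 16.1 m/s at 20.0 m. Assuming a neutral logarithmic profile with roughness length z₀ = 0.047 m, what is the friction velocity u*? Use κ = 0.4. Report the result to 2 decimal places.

u* ≈ 1.06 m/s

Log law: V(z) = (u*/κ) · ln(z/z₀) ⇒ u* = κ · V / ln(z/z₀)
u* = 0.4 × 16.1 / ln(20.0/0.047) = 0.4 × 16.1 / 6.0533
   = 6.4400 / 6.0533 = 1.0639 m/s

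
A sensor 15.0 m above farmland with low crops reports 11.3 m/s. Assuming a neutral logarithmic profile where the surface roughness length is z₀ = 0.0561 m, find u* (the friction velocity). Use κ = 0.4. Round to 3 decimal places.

u* ≈ 0.809 m/s

Log law: V(z) = (u*/κ) · ln(z/z₀) ⇒ u* = κ · V / ln(z/z₀)
u* = 0.4 × 11.3 / ln(15.0/0.0561) = 0.4 × 11.3 / 5.5887
   = 4.5200 / 5.5887 = 0.8088 m/s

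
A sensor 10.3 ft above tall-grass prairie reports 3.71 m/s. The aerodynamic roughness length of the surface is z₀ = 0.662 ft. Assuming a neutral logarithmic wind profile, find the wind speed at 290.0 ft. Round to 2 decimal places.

8.22 m/s

Log law: V(z) ∝ ln(z/z₀), so V₂/V₁ = ln(z₂/z₀) / ln(z₁/z₀).
ln(290.0/0.662) = 6.0824, ln(10.3/0.662) = 2.7446
V₂ = 3.71 × 6.0824/2.7446 = 3.71 × 2.2161 = 8.2217 m/s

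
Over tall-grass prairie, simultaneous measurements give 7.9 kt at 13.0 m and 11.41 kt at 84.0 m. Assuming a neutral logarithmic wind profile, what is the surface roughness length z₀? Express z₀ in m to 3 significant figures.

Log law: V(z) ∝ ln(z/z₀). With r = V₁/V₂ = 7.9/11.41 = 0.69238,
r · ln(z₂/z₀) = ln(z₁/z₀) ⇒ ln z₀ = (ln z₁ − r·ln z₂)/(1 − r)
ln z₀ = (2.56495 − 0.69238×4.43082) / 0.30762 = -1.6346
z₀ = exp(-1.6346) = 0.1950 m

z₀ ≈ 0.195 m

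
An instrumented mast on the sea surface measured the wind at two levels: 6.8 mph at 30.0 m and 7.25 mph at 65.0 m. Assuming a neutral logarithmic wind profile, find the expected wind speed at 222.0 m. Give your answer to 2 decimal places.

Log law: V ∝ ln(z/z₀). From the pair, with r = V₁/V₂ = 0.93793,
ln z₀ = (ln z₁ − r·ln z₂)/(1 − r) = (3.4012 − 0.93793×4.1744)/0.06207 = -8.2826 → z₀ = 0.0002529 m
V₃ = V₁ · ln(z₃/z₀)/ln(z₁/z₀) = 6.8 × 13.6852/11.6838 = 7.9649 mph

7.96 mph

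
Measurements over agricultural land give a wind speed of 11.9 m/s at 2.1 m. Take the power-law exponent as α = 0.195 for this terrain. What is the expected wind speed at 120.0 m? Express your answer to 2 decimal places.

26.19 m/s

Power-law profile: V₂ = V₁ · (z₂/z₁)^α
V₂ = 11.9 × (120.0/2.1)^0.195 = 11.9 × (57.1429)^0.195
    = 11.9 × 2.2009 = 26.1911 m/s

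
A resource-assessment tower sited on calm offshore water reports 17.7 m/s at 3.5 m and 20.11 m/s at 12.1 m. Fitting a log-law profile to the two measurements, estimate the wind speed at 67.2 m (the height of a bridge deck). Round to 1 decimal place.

23.4 m/s

Log law: V ∝ ln(z/z₀). From the pair, with r = V₁/V₂ = 0.88016,
ln z₀ = (ln z₁ − r·ln z₂)/(1 − r) = (1.2528 − 0.88016×2.4932)/0.11984 = -7.8575 → z₀ = 0.0003868 m
V₃ = V₁ · ln(z₃/z₀)/ln(z₁/z₀) = 17.7 × 12.0652/9.1103 = 23.4410 m/s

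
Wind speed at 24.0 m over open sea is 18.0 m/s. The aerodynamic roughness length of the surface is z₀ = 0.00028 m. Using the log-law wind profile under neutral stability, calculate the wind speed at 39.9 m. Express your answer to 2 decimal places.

Log law: V(z) ∝ ln(z/z₀), so V₂/V₁ = ln(z₂/z₀) / ln(z₁/z₀).
ln(39.9/0.00028) = 11.8671, ln(24.0/0.00028) = 11.3588
V₂ = 18.0 × 11.8671/11.3588 = 18.0 × 1.0448 = 18.8055 m/s

18.81 m/s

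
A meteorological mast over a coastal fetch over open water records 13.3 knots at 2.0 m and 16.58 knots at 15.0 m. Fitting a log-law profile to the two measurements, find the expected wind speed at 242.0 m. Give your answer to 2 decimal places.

21.11 knots

Log law: V ∝ ln(z/z₀). From the pair, with r = V₁/V₂ = 0.80217,
ln z₀ = (ln z₁ − r·ln z₂)/(1 − r) = (0.6931 − 0.80217×2.7081)/0.19783 = -7.4770 → z₀ = 0.0005659 m
V₃ = V₁ · ln(z₃/z₀)/ln(z₁/z₀) = 13.3 × 12.9660/8.1702 = 21.1069 knots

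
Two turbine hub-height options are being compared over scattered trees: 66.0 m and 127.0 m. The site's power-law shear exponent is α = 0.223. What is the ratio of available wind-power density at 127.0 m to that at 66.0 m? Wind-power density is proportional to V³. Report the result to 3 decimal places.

1.549

Speed ratio: V_B/V_A = (z_B/z_A)^α = (127.0/66.0)^0.223 = (1.9242)^0.223 = 1.15715
Power-density ratio: P_B/P_A = (V_B/V_A)³ = (1.15715)³ = 1.54942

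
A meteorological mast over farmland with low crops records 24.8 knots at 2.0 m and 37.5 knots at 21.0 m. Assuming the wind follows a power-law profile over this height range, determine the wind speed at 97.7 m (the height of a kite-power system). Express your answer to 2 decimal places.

49.14 knots

First find α: α = ln(V₂/V₁)/ln(z₂/z₁) = ln(37.5/24.8)/ln(21.0/2.0) = 0.41350/2.35138 = 0.1759
Extrapolate from 21.0 m to 97.7 m: V₃ = 37.5 × (97.7/21.0)^0.1759 = 37.5 × 1.3104 = 49.1410 knots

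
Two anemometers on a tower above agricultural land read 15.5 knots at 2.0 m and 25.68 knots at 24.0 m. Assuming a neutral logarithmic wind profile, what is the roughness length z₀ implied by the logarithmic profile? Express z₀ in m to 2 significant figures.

z₀ ≈ 0.045 m

Log law: V(z) ∝ ln(z/z₀). With r = V₁/V₂ = 15.5/25.68 = 0.60358,
r · ln(z₂/z₀) = ln(z₁/z₀) ⇒ ln z₀ = (ln z₁ − r·ln z₂)/(1 − r)
ln z₀ = (0.69315 − 0.60358×3.17805) / 0.39642 = -3.0904
z₀ = exp(-3.0904) = 0.04549 m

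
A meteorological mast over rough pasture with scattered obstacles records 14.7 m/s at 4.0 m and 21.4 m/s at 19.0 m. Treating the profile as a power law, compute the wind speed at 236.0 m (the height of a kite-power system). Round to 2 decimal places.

First find α: α = ln(V₂/V₁)/ln(z₂/z₁) = ln(21.4/14.7)/ln(19.0/4.0) = 0.37554/1.55814 = 0.2410
Extrapolate from 19.0 m to 236.0 m: V₃ = 21.4 × (236.0/19.0)^0.2410 = 21.4 × 1.8353 = 39.2760 m/s

39.28 m/s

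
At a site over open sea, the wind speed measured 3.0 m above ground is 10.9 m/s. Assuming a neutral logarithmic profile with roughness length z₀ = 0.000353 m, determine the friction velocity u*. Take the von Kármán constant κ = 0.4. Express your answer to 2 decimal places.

Log law: V(z) = (u*/κ) · ln(z/z₀) ⇒ u* = κ · V / ln(z/z₀)
u* = 0.4 × 10.9 / ln(3.0/0.000353) = 0.4 × 10.9 / 9.0477
   = 4.3600 / 9.0477 = 0.4819 m/s

u* ≈ 0.48 m/s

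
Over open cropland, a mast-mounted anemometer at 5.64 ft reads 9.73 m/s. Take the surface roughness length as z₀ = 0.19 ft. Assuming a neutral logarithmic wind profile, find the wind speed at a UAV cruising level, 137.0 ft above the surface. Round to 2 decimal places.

18.88 m/s

Log law: V(z) ∝ ln(z/z₀), so V₂/V₁ = ln(z₂/z₀) / ln(z₁/z₀).
ln(137.0/0.19) = 6.5807, ln(5.64/0.19) = 3.3906
V₂ = 9.73 × 6.5807/3.3906 = 9.73 × 1.9409 = 18.8846 m/s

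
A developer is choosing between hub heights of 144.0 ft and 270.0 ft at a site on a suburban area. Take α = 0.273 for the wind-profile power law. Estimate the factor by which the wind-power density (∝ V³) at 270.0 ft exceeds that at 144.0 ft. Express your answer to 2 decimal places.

Speed ratio: V_B/V_A = (z_B/z_A)^α = (270.0/144.0)^0.273 = (1.8750)^0.273 = 1.18721
Power-density ratio: P_B/P_A = (V_B/V_A)³ = (1.18721)³ = 1.67335

1.67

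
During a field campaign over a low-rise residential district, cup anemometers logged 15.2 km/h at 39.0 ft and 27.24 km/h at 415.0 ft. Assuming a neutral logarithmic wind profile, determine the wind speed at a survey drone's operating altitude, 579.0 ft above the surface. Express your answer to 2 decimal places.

Log law: V ∝ ln(z/z₀). From the pair, with r = V₁/V₂ = 0.55800,
ln z₀ = (ln z₁ − r·ln z₂)/(1 − r) = (3.6636 − 0.55800×6.0283)/0.44200 = 0.6782 → z₀ = 1.970 ft
V₃ = V₁ · ln(z₃/z₀)/ln(z₁/z₀) = 15.2 × 5.6831/2.9854 = 28.9356 km/h

28.94 km/h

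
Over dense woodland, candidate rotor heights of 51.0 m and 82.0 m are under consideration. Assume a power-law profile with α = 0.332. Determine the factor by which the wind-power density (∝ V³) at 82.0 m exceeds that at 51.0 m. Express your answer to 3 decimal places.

1.605

Speed ratio: V_B/V_A = (z_B/z_A)^α = (82.0/51.0)^0.332 = (1.6078)^0.332 = 1.17077
Power-density ratio: P_B/P_A = (V_B/V_A)³ = (1.17077)³ = 1.60479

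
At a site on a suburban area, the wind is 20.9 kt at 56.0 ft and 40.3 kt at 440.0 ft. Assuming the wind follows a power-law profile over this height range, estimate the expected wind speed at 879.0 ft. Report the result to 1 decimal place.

50.2 kt

First find α: α = ln(V₂/V₁)/ln(z₂/z₁) = ln(40.3/20.9)/ln(440.0/56.0) = 0.65660/2.06142 = 0.3185
Extrapolate from 440.0 ft to 879.0 ft: V₃ = 40.3 × (879.0/440.0)^0.3185 = 40.3 × 1.2466 = 50.2379 kt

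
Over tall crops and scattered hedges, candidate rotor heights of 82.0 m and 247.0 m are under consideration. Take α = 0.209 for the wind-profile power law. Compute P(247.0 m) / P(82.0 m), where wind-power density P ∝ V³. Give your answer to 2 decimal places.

Speed ratio: V_B/V_A = (z_B/z_A)^α = (247.0/82.0)^0.209 = (3.0122)^0.209 = 1.25918
Power-density ratio: P_B/P_A = (V_B/V_A)³ = (1.25918)³ = 1.99646

2.00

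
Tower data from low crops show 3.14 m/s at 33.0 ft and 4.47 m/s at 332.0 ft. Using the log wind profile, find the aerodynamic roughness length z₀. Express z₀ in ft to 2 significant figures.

z₀ ≈ 0.14 ft

Log law: V(z) ∝ ln(z/z₀). With r = V₁/V₂ = 3.14/4.47 = 0.70246,
r · ln(z₂/z₀) = ln(z₁/z₀) ⇒ ln z₀ = (ln z₁ − r·ln z₂)/(1 − r)
ln z₀ = (3.49651 − 0.70246×5.80513) / 0.29754 = -1.9539
z₀ = exp(-1.9539) = 0.1417 ft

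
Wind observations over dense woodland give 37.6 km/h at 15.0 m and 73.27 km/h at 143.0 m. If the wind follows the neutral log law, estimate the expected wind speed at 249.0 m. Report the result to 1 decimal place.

82.0 km/h

Log law: V ∝ ln(z/z₀). From the pair, with r = V₁/V₂ = 0.51317,
ln z₀ = (ln z₁ − r·ln z₂)/(1 − r) = (2.7081 − 0.51317×4.9628)/0.48683 = 0.3313 → z₀ = 1.393 m
V₃ = V₁ · ln(z₃/z₀)/ln(z₁/z₀) = 37.6 × 5.1862/2.3768 = 82.0437 km/h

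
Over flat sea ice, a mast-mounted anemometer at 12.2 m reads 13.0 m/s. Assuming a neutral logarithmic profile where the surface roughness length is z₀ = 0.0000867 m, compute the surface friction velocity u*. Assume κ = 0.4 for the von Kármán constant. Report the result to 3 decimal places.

u* ≈ 0.439 m/s

Log law: V(z) = (u*/κ) · ln(z/z₀) ⇒ u* = κ · V / ln(z/z₀)
u* = 0.4 × 13.0 / ln(12.2/0.0000867) = 0.4 × 13.0 / 11.8545
   = 5.2000 / 11.8545 = 0.4387 m/s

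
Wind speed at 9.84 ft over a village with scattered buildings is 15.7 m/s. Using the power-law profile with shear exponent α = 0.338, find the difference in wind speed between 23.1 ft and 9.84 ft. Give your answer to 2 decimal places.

5.25 m/s

Power law: V₂ = V₁ · (z₂/z₁)^α = 15.7 × (2.3476)^0.338 = 20.9492 m/s
ΔV = 20.9492 − 15.7 = 5.2492 m/s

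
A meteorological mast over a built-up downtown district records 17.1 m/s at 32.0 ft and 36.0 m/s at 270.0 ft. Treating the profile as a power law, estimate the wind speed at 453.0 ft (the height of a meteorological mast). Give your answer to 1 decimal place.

First find α: α = ln(V₂/V₁)/ln(z₂/z₁) = ln(36.0/17.1)/ln(270.0/32.0) = 0.74444/2.13269 = 0.3491
Extrapolate from 270.0 ft to 453.0 ft: V₃ = 36.0 × (453.0/270.0)^0.3491 = 36.0 × 1.1980 = 43.1270 m/s

43.1 m/s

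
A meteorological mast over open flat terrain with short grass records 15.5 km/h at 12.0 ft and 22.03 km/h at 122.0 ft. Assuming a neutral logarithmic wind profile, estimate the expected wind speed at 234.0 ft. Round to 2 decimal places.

23.86 km/h

Log law: V ∝ ln(z/z₀). From the pair, with r = V₁/V₂ = 0.70359,
ln z₀ = (ln z₁ − r·ln z₂)/(1 − r) = (2.4849 − 0.70359×4.8040)/0.29641 = -3.0199 → z₀ = 0.04881 ft
V₃ = V₁ · ln(z₃/z₀)/ln(z₁/z₀) = 15.5 × 8.4752/5.5048 = 23.8639 km/h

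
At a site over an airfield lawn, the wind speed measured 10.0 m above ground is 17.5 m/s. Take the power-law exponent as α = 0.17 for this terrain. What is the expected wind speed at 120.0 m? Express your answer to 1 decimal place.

Power-law profile: V₂ = V₁ · (z₂/z₁)^α
V₂ = 17.5 × (120.0/10.0)^0.17 = 17.5 × (12.0000)^0.17
    = 17.5 × 1.5257 = 26.6992 m/s

26.7 m/s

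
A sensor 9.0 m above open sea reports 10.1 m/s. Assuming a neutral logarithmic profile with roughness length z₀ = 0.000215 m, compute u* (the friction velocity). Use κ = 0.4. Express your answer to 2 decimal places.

Log law: V(z) = (u*/κ) · ln(z/z₀) ⇒ u* = κ · V / ln(z/z₀)
u* = 0.4 × 10.1 / ln(9.0/0.000215) = 0.4 × 10.1 / 10.6421
   = 4.0400 / 10.6421 = 0.3796 m/s

u* ≈ 0.38 m/s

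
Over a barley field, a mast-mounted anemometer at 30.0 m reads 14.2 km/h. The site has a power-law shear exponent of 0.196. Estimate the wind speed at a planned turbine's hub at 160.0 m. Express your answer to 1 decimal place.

19.7 km/h

Power-law profile: V₂ = V₁ · (z₂/z₁)^α
V₂ = 14.2 × (160.0/30.0)^0.196 = 14.2 × (5.3333)^0.196
    = 14.2 × 1.3883 = 19.7142 km/h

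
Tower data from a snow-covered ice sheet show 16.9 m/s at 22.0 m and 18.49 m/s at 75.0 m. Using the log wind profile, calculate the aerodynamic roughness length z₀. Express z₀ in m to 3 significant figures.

Log law: V(z) ∝ ln(z/z₀). With r = V₁/V₂ = 16.9/18.49 = 0.91401,
r · ln(z₂/z₀) = ln(z₁/z₀) ⇒ ln z₀ = (ln z₁ − r·ln z₂)/(1 − r)
ln z₀ = (3.09104 − 0.91401×4.31749) / 0.08599 = -9.9448
z₀ = exp(-9.9448) = 0.00004798 m

z₀ ≈ 0.0000480 m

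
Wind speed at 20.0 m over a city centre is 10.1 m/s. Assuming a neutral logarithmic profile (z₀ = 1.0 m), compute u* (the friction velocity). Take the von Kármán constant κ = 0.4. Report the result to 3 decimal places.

Log law: V(z) = (u*/κ) · ln(z/z₀) ⇒ u* = κ · V / ln(z/z₀)
u* = 0.4 × 10.1 / ln(20.0/1.0) = 0.4 × 10.1 / 2.9957
   = 4.0400 / 2.9957 = 1.3486 m/s

u* ≈ 1.349 m/s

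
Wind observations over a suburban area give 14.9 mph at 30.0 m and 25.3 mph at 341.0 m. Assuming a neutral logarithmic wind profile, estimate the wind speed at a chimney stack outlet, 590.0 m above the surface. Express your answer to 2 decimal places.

27.65 mph

Log law: V ∝ ln(z/z₀). From the pair, with r = V₁/V₂ = 0.58893,
ln z₀ = (ln z₁ − r·ln z₂)/(1 − r) = (3.4012 − 0.58893×5.8319)/0.41107 = -0.0812 → z₀ = 0.9220 m
V₃ = V₁ · ln(z₃/z₀)/ln(z₁/z₀) = 14.9 × 6.4613/3.4824 = 27.6457 mph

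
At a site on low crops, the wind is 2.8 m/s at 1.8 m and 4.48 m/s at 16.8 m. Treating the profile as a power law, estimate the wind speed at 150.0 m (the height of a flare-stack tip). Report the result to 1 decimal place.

7.1 m/s

First find α: α = ln(V₂/V₁)/ln(z₂/z₁) = ln(4.48/2.8)/ln(16.8/1.8) = 0.47000/2.23359 = 0.2104
Extrapolate from 16.8 m to 150.0 m: V₃ = 4.48 × (150.0/16.8)^0.2104 = 4.48 × 1.5851 = 7.1014 m/s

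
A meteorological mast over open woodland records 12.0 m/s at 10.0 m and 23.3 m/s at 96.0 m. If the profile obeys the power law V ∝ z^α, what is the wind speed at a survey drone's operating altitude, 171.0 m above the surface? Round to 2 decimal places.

First find α: α = ln(V₂/V₁)/ln(z₂/z₁) = ln(23.3/12.0)/ln(96.0/10.0) = 0.66355/2.26176 = 0.2934
Extrapolate from 96.0 m to 171.0 m: V₃ = 23.3 × (171.0/96.0)^0.2934 = 23.3 × 1.1846 = 27.6002 m/s

27.60 m/s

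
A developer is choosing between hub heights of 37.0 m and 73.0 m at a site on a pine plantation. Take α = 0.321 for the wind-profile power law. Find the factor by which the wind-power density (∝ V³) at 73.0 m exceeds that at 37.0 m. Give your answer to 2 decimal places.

Speed ratio: V_B/V_A = (z_B/z_A)^α = (73.0/37.0)^0.321 = (1.9730)^0.321 = 1.24375
Power-density ratio: P_B/P_A = (V_B/V_A)³ = (1.24375)³ = 1.92398

1.92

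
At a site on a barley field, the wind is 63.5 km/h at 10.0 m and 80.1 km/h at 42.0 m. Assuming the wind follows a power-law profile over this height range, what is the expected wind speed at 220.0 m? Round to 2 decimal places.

104.72 km/h

First find α: α = ln(V₂/V₁)/ln(z₂/z₁) = ln(80.1/63.5)/ln(42.0/10.0) = 0.23224/1.43508 = 0.1618
Extrapolate from 42.0 m to 220.0 m: V₃ = 80.1 × (220.0/42.0)^0.1618 = 80.1 × 1.3073 = 104.7163 km/h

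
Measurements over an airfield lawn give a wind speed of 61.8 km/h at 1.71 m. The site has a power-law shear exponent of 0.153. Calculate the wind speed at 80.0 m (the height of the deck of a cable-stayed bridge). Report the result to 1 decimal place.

111.3 km/h

Power-law profile: V₂ = V₁ · (z₂/z₁)^α
V₂ = 61.8 × (80.0/1.71)^0.153 = 61.8 × (46.7836)^0.153
    = 61.8 × 1.8010 = 111.3045 km/h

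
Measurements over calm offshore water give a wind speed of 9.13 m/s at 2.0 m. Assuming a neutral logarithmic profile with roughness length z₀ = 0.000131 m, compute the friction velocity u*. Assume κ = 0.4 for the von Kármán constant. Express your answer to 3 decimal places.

Log law: V(z) = (u*/κ) · ln(z/z₀) ⇒ u* = κ · V / ln(z/z₀)
u* = 0.4 × 9.13 / ln(2.0/0.000131) = 0.4 × 9.13 / 9.6335
   = 3.6520 / 9.6335 = 0.3791 m/s

u* ≈ 0.379 m/s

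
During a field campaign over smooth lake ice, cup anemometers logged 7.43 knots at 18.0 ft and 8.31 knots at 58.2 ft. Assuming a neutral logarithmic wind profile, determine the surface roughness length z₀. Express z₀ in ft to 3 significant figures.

Log law: V(z) ∝ ln(z/z₀). With r = V₁/V₂ = 7.43/8.31 = 0.89410,
r · ln(z₂/z₀) = ln(z₁/z₀) ⇒ ln z₀ = (ln z₁ − r·ln z₂)/(1 − r)
ln z₀ = (2.89037 − 0.89410×4.06389) / 0.10590 = -7.0178
z₀ = exp(-7.0178) = 0.0008958 ft

z₀ ≈ 0.000896 ft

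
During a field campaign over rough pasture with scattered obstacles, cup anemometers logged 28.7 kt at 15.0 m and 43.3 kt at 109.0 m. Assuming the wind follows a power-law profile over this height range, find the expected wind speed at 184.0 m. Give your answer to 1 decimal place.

48.3 kt

First find α: α = ln(V₂/V₁)/ln(z₂/z₁) = ln(43.3/28.7)/ln(109.0/15.0) = 0.41126/1.98330 = 0.2074
Extrapolate from 109.0 m to 184.0 m: V₃ = 43.3 × (184.0/109.0)^0.2074 = 43.3 × 1.1147 = 48.2658 kt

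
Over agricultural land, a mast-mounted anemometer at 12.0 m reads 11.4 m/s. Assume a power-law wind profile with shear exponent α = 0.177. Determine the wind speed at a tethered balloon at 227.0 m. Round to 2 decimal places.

Power-law profile: V₂ = V₁ · (z₂/z₁)^α
V₂ = 11.4 × (227.0/12.0)^0.177 = 11.4 × (18.9167)^0.177
    = 11.4 × 1.6827 = 19.1826 m/s

19.18 m/s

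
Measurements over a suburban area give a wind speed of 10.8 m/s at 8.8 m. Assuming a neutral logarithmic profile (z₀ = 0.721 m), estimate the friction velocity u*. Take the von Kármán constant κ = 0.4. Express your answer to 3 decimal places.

Log law: V(z) = (u*/κ) · ln(z/z₀) ⇒ u* = κ · V / ln(z/z₀)
u* = 0.4 × 10.8 / ln(8.8/0.721) = 0.4 × 10.8 / 2.5019
   = 4.3200 / 2.5019 = 1.7267 m/s

u* ≈ 1.727 m/s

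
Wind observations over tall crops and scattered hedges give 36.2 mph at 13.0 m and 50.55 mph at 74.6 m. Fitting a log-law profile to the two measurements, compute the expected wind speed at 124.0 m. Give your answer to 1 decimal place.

54.7 mph

Log law: V ∝ ln(z/z₀). From the pair, with r = V₁/V₂ = 0.71612,
ln z₀ = (ln z₁ − r·ln z₂)/(1 − r) = (2.5649 − 0.71612×4.3121)/0.28388 = -1.8426 → z₀ = 0.1584 m
V₃ = V₁ · ln(z₃/z₀)/ln(z₁/z₀) = 36.2 × 6.6629/4.4075 = 54.7235 mph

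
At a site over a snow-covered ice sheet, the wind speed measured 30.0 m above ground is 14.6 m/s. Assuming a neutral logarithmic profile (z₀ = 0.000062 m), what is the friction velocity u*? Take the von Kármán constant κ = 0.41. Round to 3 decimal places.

Log law: V(z) = (u*/κ) · ln(z/z₀) ⇒ u* = κ · V / ln(z/z₀)
u* = 0.41 × 14.6 / ln(30.0/0.000062) = 0.41 × 14.6 / 13.0896
   = 5.9860 / 13.0896 = 0.4573 m/s

u* ≈ 0.457 m/s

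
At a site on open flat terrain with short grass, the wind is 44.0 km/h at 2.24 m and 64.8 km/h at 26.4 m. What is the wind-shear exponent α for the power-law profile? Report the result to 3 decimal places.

Power law: V₂/V₁ = (z₂/z₁)^α ⇒ α = ln(V₂/V₁) / ln(z₂/z₁)
α = ln(64.8/44.0) / ln(26.4/2.24) = ln(1.4727) / ln(11.7857)
  = 0.38712 / 2.46689 = 0.15692

α ≈ 0.157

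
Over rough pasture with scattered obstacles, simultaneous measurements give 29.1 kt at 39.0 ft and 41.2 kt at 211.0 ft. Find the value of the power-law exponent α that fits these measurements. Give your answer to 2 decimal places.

α ≈ 0.21

Power law: V₂/V₁ = (z₂/z₁)^α ⇒ α = ln(V₂/V₁) / ln(z₂/z₁)
α = ln(41.2/29.1) / ln(211.0/39.0) = ln(1.4158) / ln(5.4103)
  = 0.34770 / 1.68830 = 0.20595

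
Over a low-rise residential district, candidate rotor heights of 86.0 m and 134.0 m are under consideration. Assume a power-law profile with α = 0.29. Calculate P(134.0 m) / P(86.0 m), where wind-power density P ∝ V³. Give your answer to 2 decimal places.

1.47

Speed ratio: V_B/V_A = (z_B/z_A)^α = (134.0/86.0)^0.29 = (1.5581)^0.29 = 1.13725
Power-density ratio: P_B/P_A = (V_B/V_A)³ = (1.13725)³ = 1.47085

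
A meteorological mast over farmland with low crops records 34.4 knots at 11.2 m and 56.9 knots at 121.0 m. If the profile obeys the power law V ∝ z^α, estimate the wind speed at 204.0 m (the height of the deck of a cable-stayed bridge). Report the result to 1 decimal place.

First find α: α = ln(V₂/V₁)/ln(z₂/z₁) = ln(56.9/34.4)/ln(121.0/11.2) = 0.50324/2.37988 = 0.2115
Extrapolate from 121.0 m to 204.0 m: V₃ = 56.9 × (204.0/121.0)^0.2115 = 56.9 × 1.1168 = 63.5448 knots

63.5 knots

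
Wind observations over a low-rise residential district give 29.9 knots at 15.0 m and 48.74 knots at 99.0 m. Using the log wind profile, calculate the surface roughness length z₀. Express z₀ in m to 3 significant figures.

z₀ ≈ 0.751 m

Log law: V(z) ∝ ln(z/z₀). With r = V₁/V₂ = 29.9/48.74 = 0.61346,
r · ln(z₂/z₀) = ln(z₁/z₀) ⇒ ln z₀ = (ln z₁ − r·ln z₂)/(1 − r)
ln z₀ = (2.70805 − 0.61346×4.59512) / 0.38654 = -0.2868
z₀ = exp(-0.2868) = 0.7506 m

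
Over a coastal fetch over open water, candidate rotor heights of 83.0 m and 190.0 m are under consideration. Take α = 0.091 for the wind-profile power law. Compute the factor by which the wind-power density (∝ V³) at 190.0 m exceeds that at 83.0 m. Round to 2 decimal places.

Speed ratio: V_B/V_A = (z_B/z_A)^α = (190.0/83.0)^0.091 = (2.2892)^0.091 = 1.07828
Power-density ratio: P_B/P_A = (V_B/V_A)³ = (1.07828)³ = 1.25369

1.25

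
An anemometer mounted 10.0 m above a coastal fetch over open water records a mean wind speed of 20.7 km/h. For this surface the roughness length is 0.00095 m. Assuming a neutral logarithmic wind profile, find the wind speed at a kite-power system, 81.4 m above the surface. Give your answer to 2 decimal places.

Log law: V(z) ∝ ln(z/z₀), so V₂/V₁ = ln(z₂/z₀) / ln(z₁/z₀).
ln(81.4/0.00095) = 11.3584, ln(10.0/0.00095) = 9.2616
V₂ = 20.7 × 11.3584/9.2616 = 20.7 × 1.2264 = 25.3864 km/h

25.39 km/h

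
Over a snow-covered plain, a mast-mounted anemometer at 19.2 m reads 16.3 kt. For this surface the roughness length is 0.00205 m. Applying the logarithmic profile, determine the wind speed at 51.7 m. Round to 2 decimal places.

Log law: V(z) ∝ ln(z/z₀), so V₂/V₁ = ln(z₂/z₀) / ln(z₁/z₀).
ln(51.7/0.00205) = 10.1354, ln(19.2/0.00205) = 9.1448
V₂ = 16.3 × 10.1354/9.1448 = 16.3 × 1.1083 = 18.0656 kt

18.07 kt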